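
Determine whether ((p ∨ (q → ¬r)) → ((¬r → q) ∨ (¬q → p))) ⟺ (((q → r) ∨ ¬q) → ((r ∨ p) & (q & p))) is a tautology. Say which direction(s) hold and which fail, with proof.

(⇒) This fails. Under q = F, p = T, r = F, the left side is true but the right side is false.

(⇐) Assume the antecedent. If q is true, the consequent reduces to true regardless of the other variables. If q is false, the antecedent cannot hold. Either way the consequent holds.

Not equivalent: only (⇐) holds.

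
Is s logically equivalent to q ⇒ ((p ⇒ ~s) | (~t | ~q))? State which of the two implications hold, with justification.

Neither implication holds.

(⟹) This fails. Under p = T, t = T, s = T, q = T, the left side is true but the right side is false.

(⟸) This fails. Under p = F, t = F, s = F, q = F, the left side is false but the right side is true.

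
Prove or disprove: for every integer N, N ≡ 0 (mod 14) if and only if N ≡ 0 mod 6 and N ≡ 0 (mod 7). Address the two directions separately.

(⟹) This fails: N = 28 gives 28 ≡ 0 (mod 14) but 28 ≡ 4 (mod 6), so the conjunction on the right does not hold.

(⟸) Conversely, if N ≡ 0 (mod 6) and N ≡ 0 (mod 7), then by the Chinese remainder theorem N ≡ 0 (mod 42). Since 0 ≡ 0 (mod 14) and 14 ∣ 42, we get N ≡ 0 (mod 14).

The forward direction fails; the converse holds.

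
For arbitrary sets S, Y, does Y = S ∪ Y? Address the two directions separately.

Only the forward inclusion holds.

(⊇) This inclusion fails. Take S = {1}, Y = ∅; then 1 ∈ S ∪ Y but 1 ∉ Y.

(⊆) Let x ∈ Y. Then either x ∈ Y and x ∉ S; or x ∈ S ∩ Y. In each case x ∈ S ∪ Y, so Y ⊆ S ∪ Y.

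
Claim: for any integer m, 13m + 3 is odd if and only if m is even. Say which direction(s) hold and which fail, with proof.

[⇒] Suppose 13m + 3 is odd. Since 13 is odd, 13m and m have the same parity, so 13m + 3 ≡ m + 3 (mod 2). As 3 is odd, 13m + 3 is odd exactly when m is even. Thus m is even.

[⇐] Conversely, suppose m is even; write m = 2j. Then 13m + 3 = 13·(2j) + 3 = 2·13j + 3, which is odd.

The biconditional holds.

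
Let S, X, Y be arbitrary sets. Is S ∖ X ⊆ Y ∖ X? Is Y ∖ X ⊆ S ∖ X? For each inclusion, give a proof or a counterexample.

(⟹) This inclusion fails. Take S = {1}, X = ∅, Y = ∅; then 1 ∈ S ∖ X but 1 ∉ Y ∖ X.

(⟸) This inclusion fails. Take S = ∅, X = ∅, Y = {1}; then 1 ∈ Y ∖ X but 1 ∉ S ∖ X.

Neither inclusion holds.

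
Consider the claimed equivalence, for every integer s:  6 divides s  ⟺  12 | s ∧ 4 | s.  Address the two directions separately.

(⟹) This fails: take s = 6. Certainly 6 ∣ 6, but 12 ∤ 6.

(⟸) Suppose 12 ∣ s and 4 ∣ s. Any common multiple of 12 and 4 is a multiple of their lcm; here lcm(12, 4) = 12·4/gcd(12, 4) = 48/4 = 12, so 12 ∣ s. Since 6 ∣ 12, it follows that 6 ∣ s.

Not equivalent: only (⇐) holds.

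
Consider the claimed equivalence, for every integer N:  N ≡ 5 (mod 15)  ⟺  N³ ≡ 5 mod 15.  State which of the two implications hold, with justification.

Both directions hold; the statement is true.

[⇒] Suppose N ≡ 5 (mod 15). Write N = 15j + 5. Then (15j + 5)³ = 3375j³ + 3375j² + 1125j + 125 = 15(225j³ + 225j² + 75j + 8) + 5, so N³ ≡ 5 (mod 15).

[⇐] Conversely, suppose N³ ≡ 5 (mod 15). The only residue r in {0, …, 14} with r³ ≡ 5 (mod 15) is r = 5, so N ≡ 5 (mod 15).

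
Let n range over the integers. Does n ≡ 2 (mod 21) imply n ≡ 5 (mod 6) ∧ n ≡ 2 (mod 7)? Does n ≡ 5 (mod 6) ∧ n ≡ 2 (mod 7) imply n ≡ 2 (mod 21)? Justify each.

Forward direction. This fails: n = 2 gives 2 ≡ 2 (mod 21) but 2 ≡ 2 (mod 6), so the conjunction on the right does not hold.

Converse. If n ≡ 5 (mod 6) and n ≡ 2 (mod 7), then by the Chinese remainder theorem n ≡ 23 (mod 42). Since 23 ≡ 2 (mod 21) and 21 ∣ 42, we get n ≡ 2 (mod 21).

The forward direction fails; the converse holds.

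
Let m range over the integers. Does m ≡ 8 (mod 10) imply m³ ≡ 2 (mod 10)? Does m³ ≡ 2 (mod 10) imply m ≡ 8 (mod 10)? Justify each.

Both directions hold; the statement is true.

Forward direction. Suppose m ≡ 8 (mod 10). Write m = 10j + 8. Then (10j + 8)³ = 1000j³ + 2400j² + 1920j + 512 = 10(100j³ + 240j² + 192j + 51) + 2, so m³ ≡ 2 (mod 10).

Converse. Suppose m³ ≡ 2 (mod 10). The only residue r in {0, …, 9} with r³ ≡ 2 (mod 10) is r = 8, so m ≡ 8 (mod 10).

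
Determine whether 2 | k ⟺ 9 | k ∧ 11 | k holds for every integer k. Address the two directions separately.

(→) This fails: take k = 2. Certainly 2 ∣ 2, but 9 ∤ 2.

(←) This fails: take k = 99. Both 9 ∣ 99 and 11 ∣ 99, yet 99 is not a multiple of 2 (since 99 = 49·2 + 1), so 2 ∤ 99.

(⇒) fails and (⇐) fails.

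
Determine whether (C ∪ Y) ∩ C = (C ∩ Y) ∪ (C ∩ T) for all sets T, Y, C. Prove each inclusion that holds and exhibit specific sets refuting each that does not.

Only the reverse inclusion holds.

(⊆) This inclusion fails. Take T = ∅, Y = ∅, C = {1}; then 1 ∈ (C ∪ Y) ∩ C but 1 ∉ (C ∩ Y) ∪ (C ∩ T).

(⊇) Let x ∈ (C ∩ Y) ∪ (C ∩ T). Then either x ∈ T ∩ C and x ∉ Y; or x ∈ Y ∩ C and x ∉ T; or x ∈ T ∩ Y ∩ C. In each case x ∈ (C ∪ Y) ∩ C, so (C ∩ Y) ∪ (C ∩ T) ⊆ (C ∪ Y) ∩ C.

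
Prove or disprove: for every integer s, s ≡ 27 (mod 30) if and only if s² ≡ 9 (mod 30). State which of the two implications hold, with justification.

(⇒) holds; (⇐) fails.

[⇒] Suppose s ≡ 27 (mod 30). Write s = 30j + 27. Then (30j + 27)² = 900j² + 1620j + 729 = 30(30j² + 54j + 24) + 9, so s² ≡ 9 (mod 30).

[⇐] This fails: take s = 3. Then 3² = 9 ≡ 9 (mod 30), yet 3 ≡ 3 (mod 30), not 27.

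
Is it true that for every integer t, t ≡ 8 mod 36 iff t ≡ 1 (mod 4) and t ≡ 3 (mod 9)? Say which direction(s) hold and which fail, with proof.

(⇒) This fails: t = 8 gives 8 ≡ 8 (mod 36) but 8 ≡ 0 (mod 4), so the conjunction on the right does not hold.

(⇐) This fails: t = 21 satisfies both congruences on the right (21 ≡ 1 mod 4 and 21 ≡ 3 mod 9) yet 21 ≡ 21 (mod 36), not 8.

(⇒) fails and (⇐) fails.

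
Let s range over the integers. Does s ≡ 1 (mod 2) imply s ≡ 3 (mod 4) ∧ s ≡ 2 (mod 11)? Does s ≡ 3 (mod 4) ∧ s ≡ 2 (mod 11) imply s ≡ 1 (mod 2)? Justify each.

Not equivalent: only (⇐) holds.

(⟸) If s ≡ 3 (mod 4) and s ≡ 2 (mod 11), then by the Chinese remainder theorem s ≡ 35 (mod 44). Since 35 ≡ 1 (mod 2) and 2 ∣ 44, we get s ≡ 1 (mod 2).

(⟹) This fails: s = 1 gives 1 ≡ 1 (mod 2) but 1 ≡ 1 (mod 4), so the conjunction on the right does not hold.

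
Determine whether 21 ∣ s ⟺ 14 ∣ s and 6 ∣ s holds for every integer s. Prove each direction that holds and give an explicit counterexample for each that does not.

Only the converse holds.

(⟹) This fails: take s = 21. Certainly 21 ∣ 21, but 14 ∤ 21.

(⟸) Suppose 14 ∣ s and 6 ∣ s. Any common multiple of 14 and 6 is a multiple of their lcm; here lcm(14, 6) = 14·6/gcd(14, 6) = 84/2 = 42, so 42 ∣ s. Since 21 ∣ 42, it follows that 21 ∣ s.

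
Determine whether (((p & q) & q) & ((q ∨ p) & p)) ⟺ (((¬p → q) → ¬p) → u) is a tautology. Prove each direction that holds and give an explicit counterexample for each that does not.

Forward direction. Assume the antecedent. If p is true, ((¬p → q) → ¬p) → u reduces to true regardless of the other variables. If p is false, the antecedent cannot hold. Either way ((¬p → q) → ¬p) → u holds.

Converse. This fails. Under p = T, u = F, q = F, the left side is false but the right side is true.

The forward direction holds; the converse fails.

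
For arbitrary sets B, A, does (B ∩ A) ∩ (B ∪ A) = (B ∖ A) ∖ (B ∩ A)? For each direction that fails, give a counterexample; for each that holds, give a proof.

(⊆) This inclusion fails. Take B = {1}, A = {1}; then 1 ∈ (B ∩ A) ∩ (B ∪ A) but 1 ∉ (B ∖ A) ∖ (B ∩ A).

(⊇) This inclusion fails. Take B = {1}, A = ∅; then 1 ∈ (B ∖ A) ∖ (B ∩ A) but 1 ∉ (B ∩ A) ∩ (B ∪ A).

Both inclusions fail.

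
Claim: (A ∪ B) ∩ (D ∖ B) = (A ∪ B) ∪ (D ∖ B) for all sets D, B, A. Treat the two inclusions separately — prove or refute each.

(⊆) holds; (⊇) fails.

Forward inclusion. Let x ∈ (A ∪ B) ∩ (D ∖ B). Then x ∈ D ∩ A and x ∉ B, from which x ∈ (A ∪ B) ∪ (D ∖ B).

Reverse inclusion. This inclusion fails. Take D = {1}, B = ∅, A = ∅; then 1 ∈ (A ∪ B) ∪ (D ∖ B) but 1 ∉ (A ∪ B) ∩ (D ∖ B).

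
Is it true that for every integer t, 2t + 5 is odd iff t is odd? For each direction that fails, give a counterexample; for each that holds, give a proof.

(⇒) fails; (⇐) holds.

(⇒) This fails: take t = 4. Then 2t + 5 = 13, which is odd, yet t = 4 is even, not odd.

(⇐) Suppose t is odd. Since 2 is even, 2t is even for every t, so 2t + 5 has the same parity as 5, which is odd. Hence 2t + 5 is odd.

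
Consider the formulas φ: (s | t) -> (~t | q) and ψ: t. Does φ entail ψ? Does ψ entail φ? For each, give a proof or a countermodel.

Neither direction holds.

(⟹) This fails. Under q = F, s = F, t = F, the left side is true but the right side is false.

(⟸) This fails. Under q = F, s = F, t = T, the left side is false but the right side is true.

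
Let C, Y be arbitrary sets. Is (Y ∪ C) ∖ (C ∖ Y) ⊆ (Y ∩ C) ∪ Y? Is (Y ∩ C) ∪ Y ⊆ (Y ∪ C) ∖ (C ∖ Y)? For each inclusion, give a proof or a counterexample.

The two sets are equal.

Forward inclusion. Let x ∈ (Y ∪ C) ∖ (C ∖ Y). Then either x ∈ Y and x ∉ C; or x ∈ C ∩ Y. In each case x ∈ (Y ∩ C) ∪ Y, so (Y ∪ C) ∖ (C ∖ Y) ⊆ (Y ∩ C) ∪ Y.

Reverse inclusion. Let x ∈ (Y ∩ C) ∪ Y. Then either x ∈ Y and x ∉ C; or x ∈ C ∩ Y. In each case x ∈ (Y ∪ C) ∖ (C ∖ Y), so (Y ∩ C) ∪ Y ⊆ (Y ∪ C) ∖ (C ∖ Y).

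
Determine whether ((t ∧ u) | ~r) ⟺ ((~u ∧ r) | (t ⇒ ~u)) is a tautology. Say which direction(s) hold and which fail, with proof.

(⇒) fails and (⇐) fails.

(⟹) This fails. Under u = T, r = F, t = T, the left side is true but the right side is false.

(⟸) This fails. Under u = F, r = T, t = F, the left side is false but the right side is true.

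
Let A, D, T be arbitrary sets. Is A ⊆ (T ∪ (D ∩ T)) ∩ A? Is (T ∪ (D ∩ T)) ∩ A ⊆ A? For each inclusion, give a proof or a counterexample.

The sets are not equal: only the reverse inclusion holds.

(⊆) This inclusion fails. Take A = {1}, D = ∅, T = ∅; then 1 ∈ A but 1 ∉ (T ∪ (D ∩ T)) ∩ A.

(⊇) Let x ∈ (T ∪ (D ∩ T)) ∩ A. Then either x ∈ A ∩ T and x ∉ D; or x ∈ A ∩ D ∩ T. In each case x ∈ A, so (T ∪ (D ∩ T)) ∩ A ⊆ A.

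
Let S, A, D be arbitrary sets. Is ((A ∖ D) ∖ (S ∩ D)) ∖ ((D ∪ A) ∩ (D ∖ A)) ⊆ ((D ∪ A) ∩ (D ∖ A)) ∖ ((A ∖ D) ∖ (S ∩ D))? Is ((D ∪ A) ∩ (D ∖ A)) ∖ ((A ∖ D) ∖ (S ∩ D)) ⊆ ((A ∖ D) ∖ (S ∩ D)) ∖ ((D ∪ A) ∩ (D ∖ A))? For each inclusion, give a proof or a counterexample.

Neither inclusion holds.

Forward inclusion. This inclusion fails. Take S = ∅, A = {1}, D = ∅; then 1 ∈ ((A ∖ D) ∖ (S ∩ D)) ∖ ((D ∪ A) ∩ (D ∖ A)) but 1 ∉ ((D ∪ A) ∩ (D ∖ A)) ∖ ((A ∖ D) ∖ (S ∩ D)).

Reverse inclusion. This inclusion fails. Take S = ∅, A = ∅, D = {1}; then 1 ∈ ((D ∪ A) ∩ (D ∖ A)) ∖ ((A ∖ D) ∖ (S ∩ D)) but 1 ∉ ((A ∖ D) ∖ (S ∩ D)) ∖ ((D ∪ A) ∩ (D ∖ A)).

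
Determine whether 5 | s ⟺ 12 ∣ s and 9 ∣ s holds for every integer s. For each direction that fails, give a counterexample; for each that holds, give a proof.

Neither direction holds.

(⇒) This fails: take s = 5. Certainly 5 ∣ 5, but 12 ∤ 5.

(⇐) This fails: take s = 36. Both 12 ∣ 36 and 9 ∣ 36, yet 36 is not a multiple of 5 (since 36 = 7·5 + 1), so 5 ∤ 36.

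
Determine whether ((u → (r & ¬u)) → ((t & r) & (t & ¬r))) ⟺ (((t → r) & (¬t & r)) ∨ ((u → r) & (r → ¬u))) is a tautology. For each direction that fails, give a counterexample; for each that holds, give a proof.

(→) This fails. Under r = F, u = T, t = F, the left side is true but the right side is false.

(←) This fails. Under r = F, u = F, t = F, the left side is false but the right side is true.

Neither direction holds.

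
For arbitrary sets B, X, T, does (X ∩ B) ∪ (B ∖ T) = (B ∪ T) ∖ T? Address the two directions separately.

(⊆) fails; (⊇) holds.

(⟸) Let x ∈ (B ∪ T) ∖ T. Then either x ∈ B and x ∉ X, T; or x ∈ B ∩ X and x ∉ T. In each case x ∈ (X ∩ B) ∪ (B ∖ T), so (B ∪ T) ∖ T ⊆ (X ∩ B) ∪ (B ∖ T).

(⟹) This inclusion fails. Take B = {1}, X = {1}, T = {1}; then 1 ∈ (X ∩ B) ∪ (B ∖ T) but 1 ∉ (B ∪ T) ∖ T.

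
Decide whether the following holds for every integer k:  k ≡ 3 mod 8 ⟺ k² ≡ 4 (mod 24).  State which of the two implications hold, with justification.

Neither implication holds.

(⇒) This fails: take k = 3. Then 3 ≡ 3 (mod 8), but 3² = 9 ≡ 9 (mod 24), not 4.

(⇐) This fails: take k = 2. Then 2² = 4 ≡ 4 (mod 24), yet 2 ≡ 2 (mod 8), not 3.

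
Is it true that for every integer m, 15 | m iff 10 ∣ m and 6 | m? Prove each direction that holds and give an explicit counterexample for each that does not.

The forward direction fails; the converse holds.

(⟹) This fails: take m = 15. Certainly 15 ∣ 15, but 10 ∤ 15.

(⟸) Suppose 10 ∣ m and 6 ∣ m. Any common multiple of 10 and 6 is a multiple of their lcm; here lcm(10, 6) = 10·6/gcd(10, 6) = 60/2 = 30, so 30 ∣ m. Since 15 ∣ 30, it follows that 15 ∣ m.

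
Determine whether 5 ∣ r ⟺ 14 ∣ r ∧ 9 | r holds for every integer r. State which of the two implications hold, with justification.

(⇒) fails and (⇐) fails.

(→) This fails: take r = 5. Certainly 5 ∣ 5, but 14 ∤ 5.

(←) This fails: take r = 126. Both 14 ∣ 126 and 9 ∣ 126, yet 126 is not a multiple of 5 (since 126 = 25·5 + 1), so 5 ∤ 126.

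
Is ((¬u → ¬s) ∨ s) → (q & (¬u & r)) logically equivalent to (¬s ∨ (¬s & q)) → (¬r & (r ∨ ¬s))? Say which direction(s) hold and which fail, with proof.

(⇒) fails and (⇐) fails.

(→) This fails. Under r = T, q = T, u = F, s = F, the left side is true but the right side is false.

(←) This fails. Under r = F, q = F, u = F, s = F, the left side is false but the right side is true.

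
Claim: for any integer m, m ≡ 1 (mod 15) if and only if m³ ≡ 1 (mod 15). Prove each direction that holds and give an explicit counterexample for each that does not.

(⟹) Suppose m ≡ 1 (mod 15). Write m = 15j + 1. Then (15j + 1)³ = 3375j³ + 675j² + 45j + 1 = 15(225j³ + 45j² + 3j) + 1, so m³ ≡ 1 (mod 15).

(⟸) Conversely, suppose m³ ≡ 1 (mod 15). The only residue r in {0, …, 14} with r³ ≡ 1 (mod 15) is r = 1, so m ≡ 1 (mod 15).

Equivalent; both directions hold.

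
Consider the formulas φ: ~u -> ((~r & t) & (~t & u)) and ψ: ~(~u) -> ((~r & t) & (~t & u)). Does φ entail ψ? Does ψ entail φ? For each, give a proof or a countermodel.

Both directions fail.

(⇒) This fails. Under r = F, t = F, u = T, the left side is true but the right side is false.

(⇐) This fails. Under r = F, t = F, u = F, the left side is false but the right side is true.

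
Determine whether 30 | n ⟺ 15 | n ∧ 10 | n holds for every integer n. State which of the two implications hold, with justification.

The biconditional holds.

[⇐] Suppose 15 ∣ n and 10 ∣ n. Any common multiple of 15 and 10 is a multiple of their lcm; here lcm(15, 10) = 15·10/gcd(15, 10) = 150/5 = 30, so 30 ∣ n.

[⇒] If 30 ∣ n, write n = 30q. Since 30 = 2·15, n = 15·(2q), so 15 ∣ n; and since 30 = 3·10, n = 10·(3q), so 10 ∣ n.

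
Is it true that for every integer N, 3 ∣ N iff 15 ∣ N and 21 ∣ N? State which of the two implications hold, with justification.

(⇒) This fails: take N = 3. Certainly 3 ∣ 3, but 15 ∤ 3.

(⇐) Suppose 15 ∣ N and 21 ∣ N. Any common multiple of 15 and 21 is a multiple of their lcm; here lcm(15, 21) = 15·21/gcd(15, 21) = 315/3 = 105, so 105 ∣ N. Since 3 ∣ 105, it follows that 3 ∣ N.

Only the converse holds.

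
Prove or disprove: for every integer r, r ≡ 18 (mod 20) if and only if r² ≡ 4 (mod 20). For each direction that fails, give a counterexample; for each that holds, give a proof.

Only the forward direction holds.

(⟹) Suppose r ≡ 18 (mod 20). Write r = 20j + 18. Then (20j + 18)² = 400j² + 720j + 324 = 20(20j² + 36j + 16) + 4, so r² ≡ 4 (mod 20).

(⟸) This fails: take r = 2. Then 2² = 4 ≡ 4 (mod 20), yet 2 ≡ 2 (mod 20), not 18.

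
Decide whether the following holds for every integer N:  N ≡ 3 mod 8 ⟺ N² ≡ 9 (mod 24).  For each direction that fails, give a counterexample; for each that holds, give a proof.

Forward direction. This fails: take N = 11. Then 11 ≡ 3 (mod 8), but 11² = 121 ≡ 1 (mod 24), not 9.

Converse. This fails: take N = 9. Then 9² = 81 ≡ 9 (mod 24), yet 9 ≡ 1 (mod 8), not 3.

(⇒) fails and (⇐) fails.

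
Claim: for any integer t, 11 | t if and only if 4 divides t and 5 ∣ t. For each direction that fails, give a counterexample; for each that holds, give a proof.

Neither direction holds.

(⟹) This fails: take t = 11. Certainly 11 ∣ 11, but 4 ∤ 11.

(⟸) This fails: take t = 20. Both 4 ∣ 20 and 5 ∣ 20, yet 20 is not a multiple of 11 (since 20 = 1·11 + 9), so 11 ∤ 20.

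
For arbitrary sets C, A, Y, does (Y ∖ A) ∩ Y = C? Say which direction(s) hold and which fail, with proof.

(⟹) This inclusion fails. Take C = ∅, A = ∅, Y = {1}; then 1 ∈ (Y ∖ A) ∩ Y but 1 ∉ C.

(⟸) This inclusion fails. Take C = {1}, A = ∅, Y = ∅; then 1 ∈ C but 1 ∉ (Y ∖ A) ∩ Y.

Neither inclusion holds.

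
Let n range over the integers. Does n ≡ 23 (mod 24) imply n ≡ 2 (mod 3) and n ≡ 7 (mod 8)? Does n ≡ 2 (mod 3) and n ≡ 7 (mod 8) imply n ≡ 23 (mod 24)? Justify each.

Forward direction. Suppose n ≡ 23 (mod 24); write n = 24j + 23. Since 3 ∣ 24, reducing mod 3 gives n ≡ 23 ≡ 2 (mod 3); since 8 ∣ 24, reducing mod 8 gives n ≡ 23 ≡ 7 (mod 8).

Converse. If n ≡ 2 (mod 3) and n ≡ 7 (mod 8), then by the Chinese remainder theorem n ≡ 23 (mod 24). This is exactly n ≡ 23 (mod 24).

Both implications hold.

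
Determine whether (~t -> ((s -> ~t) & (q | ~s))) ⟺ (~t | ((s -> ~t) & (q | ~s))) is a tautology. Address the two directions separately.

(⇒) fails and (⇐) fails.

(⇒) This fails. Under t = T, q = F, s = T, the left side is true but the right side is false.

(⇐) This fails. Under t = F, q = F, s = T, the left side is false but the right side is true.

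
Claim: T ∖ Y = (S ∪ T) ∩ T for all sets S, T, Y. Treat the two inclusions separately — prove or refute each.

Forward inclusion. Let x ∈ T ∖ Y. Then either x ∈ T and x ∉ S, Y; or x ∈ S ∩ T and x ∉ Y. In each case x ∈ (S ∪ T) ∩ T, so T ∖ Y ⊆ (S ∪ T) ∩ T.

Reverse inclusion. This inclusion fails. Take S = ∅, T = {1}, Y = {1}; then 1 ∈ (S ∪ T) ∩ T but 1 ∉ T ∖ Y.

(⊆) holds; (⊇) fails.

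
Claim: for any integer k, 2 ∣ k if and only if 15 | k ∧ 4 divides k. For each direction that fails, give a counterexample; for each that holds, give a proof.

Only the converse holds.

(→) This fails: take k = 2. Certainly 2 ∣ 2, but 15 ∤ 2.

(←) Suppose 15 ∣ k and 4 ∣ k. Any common multiple of 15 and 4 is a multiple of their lcm; here gcd(15, 4) = 1, so lcm(15, 4) = 15·4 = 60, so 60 ∣ k. Since 2 ∣ 60, it follows that 2 ∣ k.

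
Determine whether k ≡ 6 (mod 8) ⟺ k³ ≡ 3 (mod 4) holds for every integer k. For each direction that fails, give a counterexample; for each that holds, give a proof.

(→) This fails: take k = 6. Then 6 ≡ 6 (mod 8), but 6³ = 216 ≡ 0 (mod 4), not 3.

(←) This fails: take k = 3. Then 3³ = 27 ≡ 3 (mod 4), yet 3 ≡ 3 (mod 8), not 6.

Neither implication holds.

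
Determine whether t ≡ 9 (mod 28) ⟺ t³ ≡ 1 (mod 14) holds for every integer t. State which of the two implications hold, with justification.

[⇒] Suppose t ≡ 9 (mod 28). Then t³ ≡ 9³ = 729 (mod 28), and since 14 ∣ 28, also t³ ≡ 1 (mod 14).

[⇐] This fails: take t = 1. Then 1³ = 1 ≡ 1 (mod 14), yet 1 ≡ 1 (mod 28), not 9.

Only the forward direction holds.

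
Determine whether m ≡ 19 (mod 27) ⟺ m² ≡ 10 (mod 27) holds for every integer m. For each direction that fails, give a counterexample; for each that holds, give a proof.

[⇒] Suppose m ≡ 19 (mod 27). Write m = 27j + 19. Then (27j + 19)² = 729j² + 1026j + 361 = 27(27j² + 38j + 13) + 10, so m² ≡ 10 (mod 27).

[⇐] This fails: take m = 8. Then 8² = 64 ≡ 10 (mod 27), yet 8 ≡ 8 (mod 27), not 19.

Only the forward implication holds.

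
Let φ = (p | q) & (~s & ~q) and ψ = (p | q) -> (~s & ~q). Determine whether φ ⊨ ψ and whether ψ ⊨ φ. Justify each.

(⟹) Assume the antecedent. If q is true, the antecedent cannot hold. If q is false, the antecedent forces (q = F, p = T, s = F), and (p | q) -> (~s & ~q) holds there. Either way (p | q) -> (~s & ~q) holds.

(⟸) This fails. Under q = F, p = F, s = F, the left side is false but the right side is true.

(⇒) holds; (⇐) fails.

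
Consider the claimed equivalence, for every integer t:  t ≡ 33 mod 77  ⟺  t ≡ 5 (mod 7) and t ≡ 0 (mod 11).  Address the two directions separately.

The biconditional holds.

(⟸) If t ≡ 5 (mod 7) and t ≡ 0 (mod 11), then by the Chinese remainder theorem t ≡ 33 (mod 77). This is exactly t ≡ 33 (mod 77).

(⟹) Suppose t ≡ 33 (mod 77); write t = 77j + 33. Since 7 ∣ 77, reducing mod 7 gives t ≡ 33 ≡ 5 (mod 7); since 11 ∣ 77, reducing mod 11 gives t ≡ 33 ≡ 0 (mod 11).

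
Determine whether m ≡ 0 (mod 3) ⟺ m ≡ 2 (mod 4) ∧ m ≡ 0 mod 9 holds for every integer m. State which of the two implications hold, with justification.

[⇐] If m ≡ 2 (mod 4) and m ≡ 0 (mod 9), then by the Chinese remainder theorem m ≡ 18 (mod 36). Since 18 ≡ 0 (mod 3) and 3 ∣ 36, we get m ≡ 0 (mod 3).

[⇒] This fails: m = 0 gives 0 ≡ 0 (mod 3) but 0 ≡ 0 (mod 4), so the conjunction on the right does not hold.

(⇒) fails; (⇐) holds.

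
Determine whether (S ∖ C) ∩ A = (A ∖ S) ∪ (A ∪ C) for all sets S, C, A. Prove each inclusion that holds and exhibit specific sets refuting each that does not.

(⊆) holds; (⊇) fails.

Forward inclusion. Let x ∈ (S ∖ C) ∩ A. Then x ∈ S ∩ A and x ∉ C, from which x ∈ (A ∖ S) ∪ (A ∪ C).

Reverse inclusion. This inclusion fails. Take S = ∅, C = {1}, A = ∅; then 1 ∈ (A ∖ S) ∪ (A ∪ C) but 1 ∉ (S ∖ C) ∩ A.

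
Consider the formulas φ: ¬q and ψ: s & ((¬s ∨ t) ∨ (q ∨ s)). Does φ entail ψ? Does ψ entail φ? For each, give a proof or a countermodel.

Neither implication holds.

[⇒] This fails. Under q = F, t = F, s = F, the left side is true but the right side is false.

[⇐] This fails. Under q = T, t = F, s = T, the left side is false but the right side is true.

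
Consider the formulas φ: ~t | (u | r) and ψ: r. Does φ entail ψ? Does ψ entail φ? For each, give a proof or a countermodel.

(⟹) This fails. Under u = F, t = F, r = F, the left side is true but the right side is false.

(⟸) Assume the antecedent. If u is true, ~t | (u | r) reduces to true regardless of the other variables. If u is false, the antecedent forces (u = F, t = F, r = T) or (u = F, t = T, r = T), and ~t | (u | r) holds there. Either way ~t | (u | r) holds.

Only the converse holds.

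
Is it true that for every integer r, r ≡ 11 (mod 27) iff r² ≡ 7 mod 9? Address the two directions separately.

Neither implication holds.

(→) This fails: take r = 11. Then 11 ≡ 11 (mod 27), but 11² = 121 ≡ 4 (mod 9), not 7.

(←) This fails: take r = 4. Then 4² = 16 ≡ 7 (mod 9), yet 4 ≡ 4 (mod 27), not 11.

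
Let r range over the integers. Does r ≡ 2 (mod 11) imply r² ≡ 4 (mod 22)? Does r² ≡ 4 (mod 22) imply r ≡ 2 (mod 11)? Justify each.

(⇒) fails and (⇐) fails.

(⟹) This fails: take r = 13. Then 13 ≡ 2 (mod 11), but 13² = 169 ≡ 15 (mod 22), not 4.

(⟸) This fails: take r = 20. Then 20² = 400 ≡ 4 (mod 22), yet 20 ≡ 9 (mod 11), not 2.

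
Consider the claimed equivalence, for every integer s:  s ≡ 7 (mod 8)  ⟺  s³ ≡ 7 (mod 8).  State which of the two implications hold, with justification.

Both directions hold.

(⟸) Suppose s³ ≡ 7 (mod 8). The only residue r in {0, …, 7} with r³ ≡ 7 (mod 8) is r = 7, so s ≡ 7 (mod 8).

(⟹) Suppose s ≡ 7 (mod 8). Write s = 8j + 7. Then (8j + 7)³ = 512j³ + 1344j² + 1176j + 343 = 8(64j³ + 168j² + 147j + 42) + 7, so s³ ≡ 7 (mod 8).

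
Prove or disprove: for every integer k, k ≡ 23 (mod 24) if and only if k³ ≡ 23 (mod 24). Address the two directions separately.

Equivalent; both directions hold.

(⟹) Suppose k ≡ 23 (mod 24). Write k = 24j + 23. Then (24j + 23)³ = 13824j³ + 39744j² + 38088j + 12167 = 24(576j³ + 1656j² + 1587j + 506) + 23, so k³ ≡ 23 (mod 24).

(⟸) Conversely, suppose k³ ≡ 23 (mod 24). The only residue r in {0, …, 23} with r³ ≡ 23 (mod 24) is r = 23, so k ≡ 23 (mod 24).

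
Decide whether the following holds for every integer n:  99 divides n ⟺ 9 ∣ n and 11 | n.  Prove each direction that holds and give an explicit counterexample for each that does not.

(←) Suppose 9 ∣ n and 11 ∣ n. Any common multiple of 9 and 11 is a multiple of their lcm; here gcd(9, 11) = 1, so lcm(9, 11) = 9·11 = 99, so 99 ∣ n.

(→) If 99 ∣ n, write n = 99q. Since 99 = 11·9, n = 9·(11q), so 9 ∣ n; and since 99 = 9·11, n = 11·(9q), so 11 ∣ n.

Both implications hold.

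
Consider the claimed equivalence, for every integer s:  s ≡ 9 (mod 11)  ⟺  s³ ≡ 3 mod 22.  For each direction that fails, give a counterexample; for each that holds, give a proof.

[⇐] The residues r modulo 22 with r³ ≡ 3 (mod 22) are exactly {9}, and each is ≡ 9 (mod 11).

[⇒] This fails: take s = 20. Then 20 ≡ 9 (mod 11), but 20³ = 8000 ≡ 14 (mod 22), not 3.

(⇒) fails; (⇐) holds.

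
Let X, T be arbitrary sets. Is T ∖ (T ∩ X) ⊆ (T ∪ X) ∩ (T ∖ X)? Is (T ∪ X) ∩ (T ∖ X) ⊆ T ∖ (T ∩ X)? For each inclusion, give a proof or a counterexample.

Both inclusions hold; the sets are equal.

(⊆) Let x ∈ T ∖ (T ∩ X). Then x ∈ T and x ∉ X, from which x ∈ (T ∪ X) ∩ (T ∖ X).

(⊇) Let x ∈ (T ∪ X) ∩ (T ∖ X). Then x ∈ T and x ∉ X, from which x ∈ T ∖ (T ∩ X).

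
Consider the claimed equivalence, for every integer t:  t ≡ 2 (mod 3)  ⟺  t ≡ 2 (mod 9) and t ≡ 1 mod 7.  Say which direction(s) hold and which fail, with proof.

(⇒) fails; (⇐) holds.

(⟹) This fails: t = 2 gives 2 ≡ 2 (mod 3) but 2 ≡ 2 (mod 7), so the conjunction on the right does not hold.

(⟸) Conversely, if t ≡ 2 (mod 9) and t ≡ 1 (mod 7), then by the Chinese remainder theorem t ≡ 29 (mod 63). Since 29 ≡ 2 (mod 3) and 3 ∣ 63, we get t ≡ 2 (mod 3).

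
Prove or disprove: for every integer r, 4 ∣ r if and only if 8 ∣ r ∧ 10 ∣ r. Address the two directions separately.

[⇐] Suppose 8 ∣ r and 10 ∣ r. Any common multiple of 8 and 10 is a multiple of their lcm; here lcm(8, 10) = 8·10/gcd(8, 10) = 80/2 = 40, so 40 ∣ r. Since 4 ∣ 40, it follows that 4 ∣ r.

[⇒] This fails: take r = 4. Certainly 4 ∣ 4, but 8 ∤ 4.

Not equivalent: only (⇐) holds.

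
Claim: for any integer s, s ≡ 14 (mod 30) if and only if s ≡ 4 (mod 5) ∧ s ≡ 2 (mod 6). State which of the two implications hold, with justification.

Equivalent; both directions hold.

(⟹) Suppose s ≡ 14 (mod 30); write s = 30j + 14. Since 5 ∣ 30, reducing mod 5 gives s ≡ 14 ≡ 4 (mod 5); since 6 ∣ 30, reducing mod 6 gives s ≡ 14 ≡ 2 (mod 6).

(⟸) Conversely, if s ≡ 4 (mod 5) and s ≡ 2 (mod 6), then by the Chinese remainder theorem s ≡ 14 (mod 30). This is exactly s ≡ 14 (mod 30).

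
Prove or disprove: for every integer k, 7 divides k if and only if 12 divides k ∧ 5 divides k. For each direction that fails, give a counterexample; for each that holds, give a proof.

(⟹) This fails: take k = 7. Certainly 7 ∣ 7, but 12 ∤ 7.

(⟸) This fails: take k = 60. Both 12 ∣ 60 and 5 ∣ 60, yet 60 is not a multiple of 7 (since 60 = 8·7 + 4), so 7 ∤ 60.

Neither implication holds.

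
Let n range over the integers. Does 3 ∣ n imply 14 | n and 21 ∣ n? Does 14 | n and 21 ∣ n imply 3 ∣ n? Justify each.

Forward direction. This fails: take n = 3. Certainly 3 ∣ 3, but 14 ∤ 3.

Converse. Suppose 14 ∣ n and 21 ∣ n. Any common multiple of 14 and 21 is a multiple of their lcm; here lcm(14, 21) = 14·21/gcd(14, 21) = 294/7 = 42, so 42 ∣ n. Since 3 ∣ 42, it follows that 3 ∣ n.

Not equivalent: only (⇐) holds.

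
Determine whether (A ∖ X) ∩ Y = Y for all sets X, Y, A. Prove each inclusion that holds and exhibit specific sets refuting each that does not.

(⊇) This inclusion fails. Take X = ∅, Y = {1}, A = ∅; then 1 ∈ Y but 1 ∉ (A ∖ X) ∩ Y.

(⊆) Let x ∈ (A ∖ X) ∩ Y. Then x ∈ Y ∩ A and x ∉ X, from which x ∈ Y.

Only the forward inclusion holds.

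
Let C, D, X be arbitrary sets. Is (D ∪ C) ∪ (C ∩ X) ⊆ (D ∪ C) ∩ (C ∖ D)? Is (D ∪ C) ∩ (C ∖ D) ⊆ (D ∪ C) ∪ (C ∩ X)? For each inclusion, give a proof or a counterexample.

(⊆) fails; (⊇) holds.

(⊆) This inclusion fails. Take C = ∅, D = {1}, X = ∅; then 1 ∈ (D ∪ C) ∪ (C ∩ X) but 1 ∉ (D ∪ C) ∩ (C ∖ D).

(⊇) Let x ∈ (D ∪ C) ∩ (C ∖ D). Then either x ∈ C and x ∉ D, X; or x ∈ C ∩ X and x ∉ D. In each case x ∈ (D ∪ C) ∪ (C ∩ X), so (D ∪ C) ∩ (C ∖ D) ⊆ (D ∪ C) ∪ (C ∩ X).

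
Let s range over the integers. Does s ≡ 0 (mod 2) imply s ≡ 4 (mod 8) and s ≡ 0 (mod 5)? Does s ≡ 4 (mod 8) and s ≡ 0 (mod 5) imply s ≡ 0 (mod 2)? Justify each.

Forward direction. This fails: s = 0 gives 0 ≡ 0 (mod 2) but 0 ≡ 0 (mod 8), so the conjunction on the right does not hold.

Converse. If s ≡ 4 (mod 8) and s ≡ 0 (mod 5), then by the Chinese remainder theorem s ≡ 20 (mod 40). Since 20 ≡ 0 (mod 2) and 2 ∣ 40, we get s ≡ 0 (mod 2).

(⇒) fails; (⇐) holds.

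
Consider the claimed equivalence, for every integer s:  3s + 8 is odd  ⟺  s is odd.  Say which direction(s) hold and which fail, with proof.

Both implications hold.

[⇒] Suppose 3s + 8 is odd. Since 3 is odd, 3s and s have the same parity, so 3s + 8 ≡ s + 8 (mod 2). As 8 is even, 3s + 8 is odd exactly when s is odd. Thus s is odd.

[⇐] Conversely, suppose s is odd; write s = 2j + 1. Then 3s + 8 = 3·(2j + 1) + 8 = 2·3j + 11, which is odd.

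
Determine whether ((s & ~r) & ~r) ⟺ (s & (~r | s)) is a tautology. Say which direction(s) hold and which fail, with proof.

The forward direction holds; the converse fails.

(⇐) This fails. Under r = T, s = T, the left side is false but the right side is true.

(⇒) Assume the antecedent. If r is true, the antecedent cannot hold. If r is false, the antecedent forces (r = F, s = T), and s & (~r | s) holds there. Either way s & (~r | s) holds.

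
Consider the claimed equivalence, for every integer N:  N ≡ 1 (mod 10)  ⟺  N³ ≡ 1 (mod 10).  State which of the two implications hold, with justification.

(⟹) Suppose N ≡ 1 (mod 10). Write N = 10j + 1. Then (10j + 1)³ = 1000j³ + 300j² + 30j + 1 = 10(100j³ + 30j² + 3j) + 1, so N³ ≡ 1 (mod 10).

(⟸) Conversely, suppose N³ ≡ 1 (mod 10). The only residue r in {0, …, 9} with r³ ≡ 1 (mod 10) is r = 1, so N ≡ 1 (mod 10).

Equivalent; both directions hold.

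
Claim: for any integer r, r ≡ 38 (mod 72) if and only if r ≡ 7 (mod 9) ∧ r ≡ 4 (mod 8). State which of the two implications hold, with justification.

(⇒) This fails: r = 38 gives 38 ≡ 38 (mod 72) but 38 ≡ 2 (mod 9), so the conjunction on the right does not hold.

(⇐) This fails: r = 52 satisfies both congruences on the right (52 ≡ 7 mod 9 and 52 ≡ 4 mod 8) yet 52 ≡ 52 (mod 72), not 38.

Neither direction holds.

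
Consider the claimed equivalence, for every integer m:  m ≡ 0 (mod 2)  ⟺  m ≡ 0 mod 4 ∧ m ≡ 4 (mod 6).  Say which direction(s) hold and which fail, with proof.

(⇒) fails; (⇐) holds.

(⟹) This fails: m = 0 gives 0 ≡ 0 (mod 2) but 0 ≡ 0 (mod 6), so the conjunction on the right does not hold.

(⟸) Conversely, if m ≡ 0 (mod 4) and m ≡ 4 (mod 6), then by the Chinese remainder theorem m ≡ 4 (mod 12). Since 4 ≡ 0 (mod 2) and 2 ∣ 12, we get m ≡ 0 (mod 2).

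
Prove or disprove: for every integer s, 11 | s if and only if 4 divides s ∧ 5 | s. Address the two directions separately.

Neither implication holds.

(⇒) This fails: take s = 11. Certainly 11 ∣ 11, but 4 ∤ 11.

(⇐) This fails: take s = 20. Both 4 ∣ 20 and 5 ∣ 20, yet 20 is not a multiple of 11 (since 20 = 1·11 + 9), so 11 ∤ 20.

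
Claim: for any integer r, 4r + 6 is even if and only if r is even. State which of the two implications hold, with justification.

Only the converse holds.

Forward direction. This fails: take r = 5. Then 4r + 6 = 26, which is even, yet r = 5 is odd, not even.

Converse. Suppose r is even. Since 4 is even, 4r is even for every r, so 4r + 6 has the same parity as 6, which is even. Hence 4r + 6 is even.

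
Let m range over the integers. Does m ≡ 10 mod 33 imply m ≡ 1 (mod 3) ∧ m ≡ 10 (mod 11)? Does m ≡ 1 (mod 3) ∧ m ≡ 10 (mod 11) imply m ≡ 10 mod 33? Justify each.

Equivalent; both directions hold.

(→) Suppose m ≡ 10 (mod 33); write m = 33j + 10. Since 3 ∣ 33, reducing mod 3 gives m ≡ 10 ≡ 1 (mod 3); since 11 ∣ 33, reducing mod 11 gives m ≡ 10 (mod 11).

(←) Conversely, if m ≡ 1 (mod 3) and m ≡ 10 (mod 11), then by the Chinese remainder theorem m ≡ 10 (mod 33). This is exactly m ≡ 10 (mod 33).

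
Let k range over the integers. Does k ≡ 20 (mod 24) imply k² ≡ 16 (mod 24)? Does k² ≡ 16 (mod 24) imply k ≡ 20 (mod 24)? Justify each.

The forward direction holds; the converse fails.

(⇒) Suppose k ≡ 20 (mod 24). Write k = 24j + 20. Then (24j + 20)² = 576j² + 960j + 400 = 24(24j² + 40j + 16) + 16, so k² ≡ 16 (mod 24).

(⇐) This fails: take k = 4. Then 4² = 16 ≡ 16 (mod 24), yet 4 ≡ 4 (mod 24), not 20.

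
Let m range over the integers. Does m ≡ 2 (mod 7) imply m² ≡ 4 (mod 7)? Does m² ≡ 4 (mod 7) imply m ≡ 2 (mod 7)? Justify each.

Only the forward implication holds.

(⟹) Suppose m ≡ 2 (mod 7). Write m = 7j + 2. Then (7j + 2)² = 49j² + 28j + 4 = 7(7j² + 4j) + 4, so m² ≡ 4 (mod 7).

(⟸) This fails: take m = 5. Then 5² = 25 ≡ 4 (mod 7), yet 5 ≡ 5 (mod 7), not 2.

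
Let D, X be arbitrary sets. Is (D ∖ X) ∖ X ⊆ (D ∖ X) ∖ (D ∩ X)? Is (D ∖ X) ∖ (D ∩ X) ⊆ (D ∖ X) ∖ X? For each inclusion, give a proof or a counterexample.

Both inclusions hold.

(⊆) Let x ∈ (D ∖ X) ∖ X. Then x ∈ D and x ∉ X, from which x ∈ (D ∖ X) ∖ (D ∩ X).

(⊇) Let x ∈ (D ∖ X) ∖ (D ∩ X). Then x ∈ D and x ∉ X, from which x ∈ (D ∖ X) ∖ X.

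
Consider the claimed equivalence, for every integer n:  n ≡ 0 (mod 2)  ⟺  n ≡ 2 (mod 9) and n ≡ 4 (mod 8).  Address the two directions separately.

Not equivalent: only (⇐) holds.

(→) This fails: n = 0 gives 0 ≡ 0 (mod 2) but 0 ≡ 0 (mod 9), so the conjunction on the right does not hold.

(←) Conversely, if n ≡ 2 (mod 9) and n ≡ 4 (mod 8), then by the Chinese remainder theorem n ≡ 20 (mod 72). Since 20 ≡ 0 (mod 2) and 2 ∣ 72, we get n ≡ 0 (mod 2).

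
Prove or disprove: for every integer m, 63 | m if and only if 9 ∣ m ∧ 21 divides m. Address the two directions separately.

The biconditional holds.

(→) If 63 ∣ m, write m = 63q. Since 63 = 7·9, m = 9·(7q), so 9 ∣ m; and since 63 = 3·21, m = 21·(3q), so 21 ∣ m.

(←) Suppose 9 ∣ m and 21 ∣ m. Any common multiple of 9 and 21 is a multiple of their lcm; here lcm(9, 21) = 9·21/gcd(9, 21) = 189/3 = 63, so 63 ∣ m.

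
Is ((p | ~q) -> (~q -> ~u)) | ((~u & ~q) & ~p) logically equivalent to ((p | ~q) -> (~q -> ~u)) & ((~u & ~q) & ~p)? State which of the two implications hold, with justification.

(⟹) This fails. Under p = T, u = F, q = F, the left side is true but the right side is false.

(⟸) Assume the antecedent. If p is true, the antecedent cannot hold. If p is false, the antecedent forces (p = F, u = F, q = F), and the consequent holds there. Either way the consequent holds.

(⇒) fails; (⇐) holds.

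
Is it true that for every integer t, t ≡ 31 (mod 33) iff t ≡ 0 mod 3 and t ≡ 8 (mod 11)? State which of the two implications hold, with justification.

Neither direction holds.

(⟹) This fails: t = 31 gives 31 ≡ 31 (mod 33) but 31 ≡ 1 (mod 3), so the conjunction on the right does not hold.

(⟸) This fails: t = 30 satisfies both congruences on the right (30 ≡ 0 mod 3 and 30 ≡ 8 mod 11) yet 30 ≡ 30 (mod 33), not 31.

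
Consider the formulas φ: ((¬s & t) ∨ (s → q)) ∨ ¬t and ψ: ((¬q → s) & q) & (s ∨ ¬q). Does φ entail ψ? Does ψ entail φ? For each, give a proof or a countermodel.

[⇒] This fails. Under t = F, q = F, s = F, the left side is true but the right side is false.

[⇐] Assume the antecedent. If t is true, the antecedent forces (t = T, q = T, s = T), and ((¬s & t) ∨ (s → q)) ∨ ¬t holds there. If t is false, ((¬s & t) ∨ (s → q)) ∨ ¬t reduces to true regardless of the other variables. Either way ((¬s & t) ∨ (s → q)) ∨ ¬t holds.

The forward direction fails; the converse holds.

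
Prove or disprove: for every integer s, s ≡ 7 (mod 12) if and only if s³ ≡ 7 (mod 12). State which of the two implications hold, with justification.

(⇒) Suppose s ≡ 7 (mod 12). Write s = 12j + 7. Then (12j + 7)³ = 1728j³ + 3024j² + 1764j + 343 = 12(144j³ + 252j² + 147j + 28) + 7, so s³ ≡ 7 (mod 12).

(⇐) For the converse, argue contrapositively. If s ≢ 7 (mod 12), then s is congruent to one of 0, 1, 2, 3, 4, 5, 6, 8, 9, 10, 11 modulo 12, and these give s³ ≡ 0, 1, 8, 3, 4, 5, 0, 8, 9, 4, 11 respectively — never 7.

Both implications hold.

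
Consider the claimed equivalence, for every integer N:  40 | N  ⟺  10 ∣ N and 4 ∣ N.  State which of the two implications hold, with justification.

Not equivalent: only (⇒) holds.

(→) If 40 ∣ N, write N = 40q. Since 40 = 4·10, N = 10·(4q), so 10 ∣ N; and since 40 = 10·4, N = 4·(10q), so 4 ∣ N.

(←) This fails: take N = 20. Both 10 ∣ 20 and 4 ∣ 20, yet 20 is not a multiple of 40 (since 20 = 0·40 + 20), so 40 ∤ 20.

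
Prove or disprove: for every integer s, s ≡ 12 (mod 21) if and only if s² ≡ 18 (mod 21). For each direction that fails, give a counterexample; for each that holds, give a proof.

The forward direction holds; the converse fails.

[⇒] Suppose s ≡ 12 (mod 21). Write s = 21j + 12. Then (21j + 12)² = 441j² + 504j + 144 = 21(21j² + 24j + 6) + 18, so s² ≡ 18 (mod 21).

[⇐] This fails: take s = 9. Then 9² = 81 ≡ 18 (mod 21), yet 9 ≡ 9 (mod 21), not 12.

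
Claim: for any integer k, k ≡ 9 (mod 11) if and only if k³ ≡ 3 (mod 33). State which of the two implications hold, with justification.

(⟹) This fails: take k = 20. Then 20 ≡ 9 (mod 11), but 20³ = 8000 ≡ 14 (mod 33), not 3.

(⟸) Conversely, the residues r modulo 33 with r³ ≡ 3 (mod 33) are exactly {9}, and each is ≡ 9 (mod 11).

(⇒) fails; (⇐) holds.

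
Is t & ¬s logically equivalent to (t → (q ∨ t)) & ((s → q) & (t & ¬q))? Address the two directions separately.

The forward direction fails; the converse holds.

(⇐) Assume the antecedent. If q is true, the antecedent cannot hold. If q is false, the antecedent forces (q = F, t = T, s = F), and t & ¬s holds there. Either way t & ¬s holds.

(⇒) This fails. Under q = T, t = T, s = F, the left side is true but the right side is false.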